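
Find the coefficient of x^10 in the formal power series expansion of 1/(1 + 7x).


Write 1/(1 + c x) = 1/(1 - (-c) x) and apply the geometric-series identity
1/(1 - y) = sum_{k>=0} y^k to get 1/(1 + c x) = sum_{k>=0} (-c)^k x^k.
So the coefficient of x^k is (-c)^k = (-1)^k * c^k.
Here c = 7 and k = 10:
(-7)^10 = 1 * 282475249 = 282475249

282475249


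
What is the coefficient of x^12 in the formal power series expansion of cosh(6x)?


The Maclaurin series is cosh(t) = sum_{m>=0} t^(2m) / (2m)!, so substituting t = 6x, only even powers of x are nonzero, with coefficient of x^(2m) equal to 6^(2m) / (2m)!.
For x^12 the coefficient is 6^12/12! = 2176782336/479001600 = 8748/1925.

8748/1925


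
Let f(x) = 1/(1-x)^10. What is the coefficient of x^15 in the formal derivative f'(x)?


Differentiate: d/dx [ 1/(1-x)^r ] = r / (1-x)^(r+1).
Here r = 10, so f'(x) = 10 / (1-x)^11.
The expansion of 1/(1-x)^(r+1) has coefficient of x^n equal to C(n+r, r).
So the coefficient of x^15 in f'(x) is
10 * C(25, 10) = 10 * 3268760 = 32687600

32687600


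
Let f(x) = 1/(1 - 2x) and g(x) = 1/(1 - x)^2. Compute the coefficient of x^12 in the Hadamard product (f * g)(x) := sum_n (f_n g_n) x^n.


f has coefficients f_k = 2^k. For g = 1/(1 - x)^2 the coefficient is g_k = C(k + 1, 1) = k + 1. The Hadamard coefficient is (f * g)_k = 2^k * (k + 1).
For k = 12: 2^12 * 13 = 4096 * 13 = 53248.

53248


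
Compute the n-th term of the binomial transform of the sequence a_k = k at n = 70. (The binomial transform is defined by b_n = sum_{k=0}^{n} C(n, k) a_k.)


With a_k = k, b_n = sum_{k=0}^{n} C(n, k) k. Using k * C(n, k) = n * C(n-1, k-1) gives b_n = n * sum_{k>=1} C(n-1, k-1) = n * 2^(n-1).
For n = 70: 70 * 2^69 = 70 * 590295810358705651712 = 41320706725109395619840.

41320706725109395619840


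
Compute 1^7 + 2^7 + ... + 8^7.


This power sum has a closed form given by Faulhaber's formula
sum_{k=1}^{m} k^p = (1 / (p + 1)) * sum_{j=0}^{p} C(p + 1, j) B_j m^(p + 1 - j),
but for small m direct computation is fastest:
1 + 128 + 2187 + 16384 + 78125 + 279936 + 823543 + 2097152 = 3297456.

3297456


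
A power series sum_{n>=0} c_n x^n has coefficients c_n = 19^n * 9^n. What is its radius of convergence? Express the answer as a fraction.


By the root test (Cauchy-Hadamard), the radius is R = 1 / limsup_n |c_n|^(1/n).
Here |c_n|^(1/n) = (19^n * 9^n)^(1/n) = 19 * 9 = 171 for all n.
So R = 1/171 = 1/171.

1/171


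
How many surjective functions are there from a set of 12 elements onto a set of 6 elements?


By inclusion-exclusion on which target elements are missed, the number of surjections from an n-set onto a k-set is
surj(n, k) = sum_{j=0}^{k} (-1)^j C(k, j) (k - j)^n.
Equivalently surj(n, k) = k! * S(n, k), where S(n, k) is the Stirling number of the second kind.
For n = 12, k = 6:
S(12, 6) = 1323652, so
surj = 6! * 1323652 = 720 * 1323652 = 953029440.

953029440


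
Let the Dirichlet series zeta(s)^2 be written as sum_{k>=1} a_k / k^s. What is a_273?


The Dirichlet convolution of the constant function 1 with itself gives (1 * 1)(k) = sum_{d | k} 1 = d(k), the number of positive divisors of k.
Since zeta(s) = sum_{k>=1} 1/k^s, we have zeta(s)^2 = sum_{k>=1} d(k)/k^s, so a_k = d(k).
For k = 273: the divisors are 1, 3, 7, 13, 21, 39, 91, 273.
Count = 8.

8


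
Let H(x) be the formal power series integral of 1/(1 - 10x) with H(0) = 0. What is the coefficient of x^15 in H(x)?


1/(1 - 10x) = sum_{k>=0} 10^k x^k. Integrating termwise with H(0) = 0:
H(x) = sum_{k>=0} 10^k x^(k+1) / (k+1) = sum_{m>=1} 10^(m-1) x^m / m.
For m = 15: 10^14/15 = 100000000000000/15 = 20000000000000/3.

20000000000000/3


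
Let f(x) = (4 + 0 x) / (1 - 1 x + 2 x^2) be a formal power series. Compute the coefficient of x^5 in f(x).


Write f(x) = sum_{k>=0} a_k x^k. Multiplying both sides by 1 - 1 x + 2 x^2 gives
(1 - 1 x + 2 x^2) sum_{k>=0} a_k x^k = 4 + 0 x.
Matching coefficients:
 x^0: a_0 = 4
 x^1: a_1 - 1 a_0 = 0  =>  a_1 = 1*4 + 0 = 4
 x^k (k >= 2): a_k = 1 a_{k-1} - 2 a_{k-2}.
Iterating: a_2 = -4, a_3 = -12, a_4 = -4, a_5 = 20.
So the coefficient of x^5 is 20.

20


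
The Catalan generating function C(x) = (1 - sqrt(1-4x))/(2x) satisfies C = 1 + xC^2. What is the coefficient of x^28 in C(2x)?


Substituting x -> 2x scales the n-th coefficient by 2^n, so [x^28] C(2x) = 2^28 * C_28.
C_28 = C(2*28, 28)/(29) = 7648690600760440/29 = 263747951750360.
So 2^28 * 263747951750360 = 268435456 * 263747951750360 = 70799301697173884764160.

70799301697173884764160


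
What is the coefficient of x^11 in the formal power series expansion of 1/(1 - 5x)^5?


The general identity 1/(1 - c x)^r = sum_{k>=0} c^k C(k + r - 1, r - 1) x^k follows by substituting y = c x into 1/(1 - y)^r = sum_{k>=0} C(k + r - 1, r - 1) y^k.
For c = 5, r = 5, k = 11:
5^11 * C(15, 4) = 48828125 * 1365 = 66650390625.

66650390625


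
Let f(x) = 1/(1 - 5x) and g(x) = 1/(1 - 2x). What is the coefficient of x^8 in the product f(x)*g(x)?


The coefficient of x^n in f*g is the Cauchy product: sum_{k=0}^{n} a^k * b^(n-k).
With a=5, b=2, n=8:
sum_{k=0}^{8} 5^k * 2^(8-k)
= 650871

650871


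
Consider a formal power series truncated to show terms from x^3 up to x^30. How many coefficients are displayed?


From x^3 to x^30 inclusive, the count is 30 - 3 + 1 = 28.

28


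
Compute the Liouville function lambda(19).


The Liouville function is lambda(k) = (-1)^Omega(k), where Omega(k) counts the prime factors of k with multiplicity.
Factoring: 19 = 19, so Omega(19) = 1.
lambda(19) = (-1)^1 = -1.

-1


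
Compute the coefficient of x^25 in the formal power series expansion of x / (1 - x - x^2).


Let f(x) = sum_{k>=0} a_k x^k. Multiplying f(x) * (1 - x - x^2) = x and matching coefficients gives a_0 = 0, a_1 = 1, and a_k = a_{k-1} + a_{k-2} for k >= 2. These are the Fibonacci numbers F_k.
Iterating from F_0 = 0, F_1 = 1:
F_0=0, F_1=1, F_2=1, F_3=2, F_4=3, F_5=5, F_6=8, F_7=13, F_8=21, F_9=34, ...
F_25 = 75025.

75025


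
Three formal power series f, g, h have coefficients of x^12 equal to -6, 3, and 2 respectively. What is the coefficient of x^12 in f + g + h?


Series addition is componentwise:
-6 + 3 + 2
= -1

-1


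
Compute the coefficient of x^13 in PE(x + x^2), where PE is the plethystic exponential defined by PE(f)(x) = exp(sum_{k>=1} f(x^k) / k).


With f(x) = x + x^2, the exponent is sum_{k>=1} (x^k + x^(2k)) / k = -ln(1 - x) - ln(1 - x^2). Exponentiating:
PE(x + x^2) = 1 / ((1 - x)(1 - x^2)).
This is the generating function for partitions of n into parts of size 1 or 2. The number of 2's can be any j in 0..6, and the rest are 1's, so
[x^13] = floor(13/2) + 1 = 7.

7


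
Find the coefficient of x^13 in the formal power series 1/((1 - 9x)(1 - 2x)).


By partial fractions or Cauchy convolution:
The coefficient equals sum_{k=0}^{13} 9^k * 2^(13-k).
= 3268113205511

3268113205511


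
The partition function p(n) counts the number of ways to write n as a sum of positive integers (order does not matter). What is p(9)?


Using the generating function prod_{k>=1} 1/(1-x^k), we compute p(9).
By dynamic programming over parts 1 through 9:
p(9) = 30

30


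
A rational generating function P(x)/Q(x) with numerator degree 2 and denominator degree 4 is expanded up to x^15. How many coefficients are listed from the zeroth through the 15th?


Expanding up to x^15 gives the coefficients for x^0, x^1, ..., x^15.
That is 15 + 1 = 16 coefficients in total.

16


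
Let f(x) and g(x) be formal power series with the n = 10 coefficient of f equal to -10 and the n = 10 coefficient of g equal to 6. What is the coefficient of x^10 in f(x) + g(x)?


Addition of formal power series is termwise.
The coefficient of x^10 in f + g = -10 + 6
= -4

-4


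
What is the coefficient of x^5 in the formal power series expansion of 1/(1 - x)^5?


The negative binomial / multiset identity is
1/(1 - x)^r = sum_{k>=0} C(k + r - 1, r - 1) x^k.
Here r = 5 and k = 5, so the coefficient is
C(5 + 4, 4) = C(9, 4)
= 126

126


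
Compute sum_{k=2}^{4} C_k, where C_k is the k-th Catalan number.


C_2 through C_4: 2, 5, 14
Sum = 2 + 5 + 14
= 21

21


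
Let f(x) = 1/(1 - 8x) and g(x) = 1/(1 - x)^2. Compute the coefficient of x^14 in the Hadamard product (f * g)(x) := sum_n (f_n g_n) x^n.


f has coefficients f_k = 8^k. For g = 1/(1 - x)^2 the coefficient is g_k = C(k + 1, 1) = k + 1. The Hadamard coefficient is (f * g)_k = 8^k * (k + 1).
For k = 14: 8^14 * 15 = 4398046511104 * 15 = 65970697666560.

65970697666560


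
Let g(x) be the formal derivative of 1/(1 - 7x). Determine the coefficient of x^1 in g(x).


Differentiate termwise: d/dx sum_{k>=0} 7^k x^k = sum_{k>=1} k 7^k x^(k-1) = sum_{j>=0} (j+1) 7^(j+1) x^j.
Equivalently, d/dx [1/(1 - 7x)] = 7/(1 - 7x)^2.
For j = 1: 2 * 7^2 = 2 * 49 = 98.

98


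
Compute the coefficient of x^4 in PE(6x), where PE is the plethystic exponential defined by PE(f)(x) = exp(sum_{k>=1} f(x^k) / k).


With f(x) = 6x, the exponent is sum_{k>=1} 6 x^k / k = 6 * (-ln(1 - x)). Exponentiating:
PE(6x) = exp(-6 ln(1 - x)) = 1/(1 - x)^6.
By the negative binomial expansion, [x^n] 1/(1 - x)^6 = C(n + 5, 5).
For n = 4: C(9, 5) = 126.

126


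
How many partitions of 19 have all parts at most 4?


Using the generating function (1-x)^(-1)(1-x^2)^(-1)...(1-x^4)^(-1),
the coefficient of x^19 counts these restricted partitions.
Result = 94

94


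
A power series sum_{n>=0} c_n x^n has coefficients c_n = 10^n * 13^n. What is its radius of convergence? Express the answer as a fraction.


By the root test (Cauchy-Hadamard), the radius is R = 1 / limsup_n |c_n|^(1/n).
Here |c_n|^(1/n) = (10^n * 13^n)^(1/n) = 10 * 13 = 130 for all n.
So R = 1/130 = 1/130.

1/130


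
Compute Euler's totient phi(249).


phi(n) counts integers in [1, n] coprime to n. Using the multiplicative formula phi(n) = n * prod_{p | n} (1 - 1/p):
249 = 3 * 83, so
phi(249) = 249 * (1 - 1/3) * (1 - 1/83) = 164.

164


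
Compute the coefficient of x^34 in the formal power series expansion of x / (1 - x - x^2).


Let f(x) = sum_{k>=0} a_k x^k. Multiplying f(x) * (1 - x - x^2) = x and matching coefficients gives a_0 = 0, a_1 = 1, and a_k = a_{k-1} + a_{k-2} for k >= 2. These are the Fibonacci numbers F_k.
Iterating from F_0 = 0, F_1 = 1:
F_0=0, F_1=1, F_2=1, F_3=2, F_4=3, F_5=5, F_6=8, F_7=13, F_8=21, F_9=34, ...
F_34 = 5702887.

5702887


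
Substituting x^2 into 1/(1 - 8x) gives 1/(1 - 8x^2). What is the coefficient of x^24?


The coefficient of x^(2m) in 1/(1 - 8x^2) is 8^m.
With n = 24 = 2*12, the coefficient is 8^12 = 68719476736.

68719476736


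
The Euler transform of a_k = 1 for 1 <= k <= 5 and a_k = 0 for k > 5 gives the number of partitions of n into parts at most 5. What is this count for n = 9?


Partitions of 9 into parts at most 5:
Using generating function (1-x)^(-1)(1-x^2)^(-1)...(1-x^5)^(-1),
the coefficient of x^9 = 23

23


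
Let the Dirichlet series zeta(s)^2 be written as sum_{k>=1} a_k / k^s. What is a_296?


The Dirichlet convolution of the constant function 1 with itself gives (1 * 1)(k) = sum_{d | k} 1 = d(k), the number of positive divisors of k.
Since zeta(s) = sum_{k>=1} 1/k^s, we have zeta(s)^2 = sum_{k>=1} d(k)/k^s, so a_k = d(k).
For k = 296: the divisors are 1, 2, 4, 8, 37, 74, 148, 296.
Count = 8.

8


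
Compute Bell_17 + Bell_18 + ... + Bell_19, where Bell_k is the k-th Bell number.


Recall Bell_k counts set partitions of a k-set (with Bell_0 = 1 by convention).
Bell_17 through Bell_19: 82864869804, 682076806159, 5832742205057
Sum = 82864869804 + 682076806159 + 5832742205057 = 6597683881020.

6597683881020


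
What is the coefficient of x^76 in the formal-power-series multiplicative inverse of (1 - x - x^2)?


Let the inverse be f(x) = sum_{k>=0} a_k x^k. From f(x) * (1 - x - x^2) = 1 and matching coefficients:
 x^0: a_0 = 1.
 x^1: a_1 - a_0 = 0, so a_1 = 1.
 x^k (k >= 2): a_k - a_{k-1} - a_{k-2} = 0, i.e. a_k = a_{k-1} + a_{k-2}.
This is the Fibonacci-type recurrence shifted so that a_0 = a_1 = 1.
Iterating: a_0=1, a_1=1, a_2=2, a_3=3, a_4=5, a_5=8, a_6=13, a_7=21, a_8=34, a_9=55, ...
a_76 = 5527939700884757.

5527939700884757


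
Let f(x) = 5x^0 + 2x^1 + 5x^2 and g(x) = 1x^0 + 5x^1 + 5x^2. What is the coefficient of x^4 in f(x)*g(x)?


Cauchy product at x^4:
5*5
= 25

25


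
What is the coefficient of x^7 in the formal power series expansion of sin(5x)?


The Maclaurin series is sin(t) = sum_{k>=0} (-1)^k t^(2k+1) / (2k+1)!, so substituting t = 5x, only odd powers of x are nonzero, with coefficient of x^(2k+1) equal to (-1)^k 5^(2k+1) / (2k+1)!.
Write 7 = 2*3 + 1, giving the coefficient (-1)^3 * 5^7 / 7! = -78125/5040 = -15625/1008.

-15625/1008


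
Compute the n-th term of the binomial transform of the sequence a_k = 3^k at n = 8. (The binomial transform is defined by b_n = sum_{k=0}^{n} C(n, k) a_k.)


With a_k = 3^k, b_n = sum_{k=0}^{n} C(n, k) 3^k = (1 + 3)^n by the binomial theorem.
For n = 8: (1 + 3)^8 = 4^8 = 65536.

65536


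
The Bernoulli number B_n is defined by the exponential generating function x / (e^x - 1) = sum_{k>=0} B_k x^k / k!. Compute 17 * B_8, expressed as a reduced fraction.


Bernoulli numbers can also be computed recursively via B_0 = 1 and sum_{j=0}^{m} C(m+1, j) B_j = 0 for m >= 1. Odd-index Bernoulli numbers vanish for k >= 3.
Computing B_8 = -1/30, so 17 * B_8 = 17 * -1/30 = -17/30.

-17/30


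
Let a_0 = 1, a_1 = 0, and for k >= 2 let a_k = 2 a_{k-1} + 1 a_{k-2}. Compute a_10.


Iterating the recurrence forward:
a_0 = 1
a_1 = 0
a_2 = 2*0 + 1*1 = 1
a_3 = 2*1 + 1*0 = 2
a_4 = 2*2 + 1*1 = 5
a_5 = 2*5 + 1*2 = 12
a_6 = 2*12 + 1*5 = 29
a_7 = 2*29 + 1*12 = 70
a_8 = 2*70 + 1*29 = 169
a_9 = 2*169 + 1*70 = 408
a_10 = 2*408 + 1*169 = 985
So a_10 = 985.

985


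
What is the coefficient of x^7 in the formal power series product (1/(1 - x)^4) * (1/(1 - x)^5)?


Combine the factors: (1/(1 - x)^4) * (1/(1 - x)^5) = 1/(1 - x)^9.
Then use 1/(1 - x)^r = sum_{k>=0} C(k + r - 1, r - 1) x^k with r = 9 and k = 7:
C(15, 8) = 6435.

6435


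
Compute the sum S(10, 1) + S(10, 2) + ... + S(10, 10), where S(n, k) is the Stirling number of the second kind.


By definition, S(n, k) counts partitions of an n-set into exactly k nonempty blocks.
Computing row n = 10 for k = 1..10:
S(10, k): 1, 511, 9330, 34105, 42525, 22827, 5880, 750, 45, 1
Sum = 115975. (This equals Bell_10 since the sum runs over all k.)

115975


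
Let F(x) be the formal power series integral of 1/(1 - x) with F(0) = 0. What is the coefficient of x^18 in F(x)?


1/(1 - x) = sum_{k>=0} x^k. Integrating termwise and using F(0) = 0 gives
F(x) = sum_{k>=0} x^(k+1) / (k+1) = sum_{m>=1} x^m / m = -ln(1 - x).
So the coefficient of x^18 is 1/18 = 1/18.

1/18


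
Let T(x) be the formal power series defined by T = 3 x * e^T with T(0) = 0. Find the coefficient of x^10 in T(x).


Apply the Lagrange inversion formula: if T = 3 x * phi(T) with phi(t) = e^t, then
[x^n] T = 3^n * (1/n) [t^(n-1)] phi(t)^n = 3^n * (1/n) [t^(n-1)] e^(n t) = 3^n * (1/n) * n^(n-1) / (n-1)! = 3^n * n^(n-1) / n!.
When c = 1 this is the Cayley count of rooted labeled trees on n vertices, divided by n!.
For n = 10: 3^10 * 10^9 / 10! = 59049 * 1000000000/3628800 = 113906250/7.

113906250/7


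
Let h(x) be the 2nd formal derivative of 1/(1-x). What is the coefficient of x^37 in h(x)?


Differentiating 2 times: d^2/dx^2 [1/(1-x)] = 2!/(1-x)^3.
The expansion 1/(1-x)^3 = sum_{k>=0} C(k+2, 2) x^k, so the coefficient of x^n in 2!/(1-x)^3 is 2! * C(n+2, 2).
For n = 37: 2 * C(39, 2) = 2 * 741 = 1482

1482


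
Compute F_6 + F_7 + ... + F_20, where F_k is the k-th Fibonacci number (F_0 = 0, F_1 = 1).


Use the identity sum_{k=0}^{N} F_k = F_{N+2} - 1 (which follows from F_{k+2} - F_{k+1} = F_k). Then
sum_{k=6}^{20} F_k = (F_{22} - 1) - (F_{7} - 1) = F_{22} - F_{7}.
Computing: F_{22} = 17711, F_{7} = 13, so
Sum = 17711 - 13 = 17698.

17698


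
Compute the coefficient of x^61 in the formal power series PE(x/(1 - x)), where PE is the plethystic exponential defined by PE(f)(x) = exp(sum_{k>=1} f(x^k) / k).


For f(x) = x/(1 - x) we have
sum_{k>=1} f(x^k) / k = sum_{k>=1} (1/k) * x^k / (1 - x^k) = sum_{k, m >= 1} x^(k m) / k,
which after exponentiating simplifies to
PE(x/(1 - x)) = prod_{k>=1} 1 / (1 - x^k).
This is the generating function for the partition function p(n), so the coefficient of x^61 is p(61).
Computing p(61) by dynamic programming over parts 1, 2, ..., 61: p(61) = 1121505.

1121505


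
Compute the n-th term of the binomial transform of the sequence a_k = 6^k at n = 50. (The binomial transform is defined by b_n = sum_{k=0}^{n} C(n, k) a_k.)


With a_k = 6^k, b_n = sum_{k=0}^{n} C(n, k) 6^k = (1 + 6)^n by the binomial theorem.
For n = 50: (1 + 6)^50 = 7^50 = 1798465042647412146620280340569649349251249.

1798465042647412146620280340569649349251249


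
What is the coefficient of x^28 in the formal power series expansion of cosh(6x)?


The Maclaurin series is cosh(t) = sum_{m>=0} t^(2m) / (2m)!, so substituting t = 6x, only even powers of x are nonzero, with coefficient of x^(2m) equal to 6^(2m) / (2m)!.
For x^28 the coefficient is 6^28/28! = 6140942214464815497216/304888344611713860501504000000 = 114791256/5699209469078125.

114791256/5699209469078125


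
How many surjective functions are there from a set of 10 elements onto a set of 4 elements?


By inclusion-exclusion on which target elements are missed, the number of surjections from an n-set onto a k-set is
surj(n, k) = sum_{j=0}^{k} (-1)^j C(k, j) (k - j)^n.
Equivalently surj(n, k) = k! * S(n, k), where S(n, k) is the Stirling number of the second kind.
For n = 10, k = 4:
S(10, 4) = 34105, so
surj = 4! * 34105 = 24 * 34105 = 818520.

818520


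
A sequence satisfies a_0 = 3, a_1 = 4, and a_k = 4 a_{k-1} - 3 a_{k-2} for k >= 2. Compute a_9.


The characteristic equation is t^2 - 4 t + 3 = 0, with roots r_1 = 3 and r_2 = 1 (so c_1 = r_1 + r_2, c_2 = -r_1 r_2 as required).
One can use the closed form a_n = A r_1^n + B r_2^n, but direct iteration is more reliable:
a_0 = 3, a_1 = 4, a_2 = 7, a_3 = 16, a_4 = 43, a_5 = 124, a_6 = 367, a_7 = 1096, a_8 = 3283, a_9 = 9844.
So a_9 = 9844.

9844


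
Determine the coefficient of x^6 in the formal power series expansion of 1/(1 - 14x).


The geometric series identity gives 1/(1 - c x) = sum_{k>=0} c^k x^k, so the coefficient of x^k is c^k.
Here c = 14 and k = 6.
Computing: 14^6 = 7529536

7529536


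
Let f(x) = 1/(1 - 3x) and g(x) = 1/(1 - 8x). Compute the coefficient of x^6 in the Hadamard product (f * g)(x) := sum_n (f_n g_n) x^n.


f has coefficients f_k = 3^k and g has coefficients g_k = 8^k, so the Hadamard product has coefficient (f*g)_k = 3^k * 8^k = 24^k.
For k = 6: 24^6 = 191102976.

191102976


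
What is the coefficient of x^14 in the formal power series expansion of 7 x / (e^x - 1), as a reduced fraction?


The exponential generating function for Bernoulli numbers is
x / (e^x - 1) = sum_{k>=0} B_k x^k / k!.
So the coefficient of x^14 in 7 x / (e^x - 1) is 7 B_14 / 14!.
Computing: B_14 = 7/6, 14! = 87178291200, giving
7 * 7/6 / 87178291200 = 1/10674892800.

1/10674892800


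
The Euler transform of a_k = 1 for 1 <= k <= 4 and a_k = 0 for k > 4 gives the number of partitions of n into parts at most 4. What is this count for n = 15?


Partitions of 15 into parts at most 4:
Using generating function (1-x)^(-1)(1-x^2)^(-1)...(1-x^4)^(-1),
the coefficient of x^15 = 54

54


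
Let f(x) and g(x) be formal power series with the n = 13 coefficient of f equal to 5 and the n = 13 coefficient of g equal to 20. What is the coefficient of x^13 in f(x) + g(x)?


Addition of formal power series is termwise.
The coefficient of x^13 in f + g = 5 + 20
= 25

25


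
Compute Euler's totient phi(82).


phi(n) counts integers in [1, n] coprime to n. Using the multiplicative formula phi(n) = n * prod_{p | n} (1 - 1/p):
82 = 2 * 41, so
phi(82) = 82 * (1 - 1/2) * (1 - 1/41) = 40.

40


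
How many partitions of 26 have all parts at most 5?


Using the generating function (1-x)^(-1)(1-x^2)^(-1)...(1-x^5)^(-1),
the coefficient of x^26 counts these restricted partitions.
Result = 427

427


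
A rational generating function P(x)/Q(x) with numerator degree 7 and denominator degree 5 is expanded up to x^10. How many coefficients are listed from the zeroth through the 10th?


Expanding up to x^10 gives the coefficients for x^0, x^1, ..., x^10.
That is 10 + 1 = 11 coefficients in total.

11


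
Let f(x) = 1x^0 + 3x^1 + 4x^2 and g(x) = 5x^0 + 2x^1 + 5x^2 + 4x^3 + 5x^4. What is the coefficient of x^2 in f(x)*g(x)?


Cauchy product at x^2:
1*5 + 3*2 + 4*5
= 31

31


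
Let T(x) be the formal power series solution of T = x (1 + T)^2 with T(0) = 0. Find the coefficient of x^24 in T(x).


Apply the Lagrange inversion formula: if T = x * phi(T) with phi(t) = (1 + t)^2, then [x^n] T = (1/n) [t^(n-1)] phi(t)^n = (1/n) [t^(n-1)] (1 + t)^(2n) = (1/n) C(2n, n-1).
Using the identity C(2n, n-1) = C(2n, n) * n / (n+1), the unscaled factor equals C(2n, n) / (n+1) = C_n, the n-th Catalan number.
For n = 24: C_24 = C(48, 24) / 25 = 32247603683100/25 = 1289904147324 = 1289904147324.

1289904147324


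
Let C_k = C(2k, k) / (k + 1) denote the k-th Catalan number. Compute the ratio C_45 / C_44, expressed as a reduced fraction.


Using C_k = (2k)! / (k! (k+1)!), the ratio C_{k+1}/C_k simplifies to
C_{k+1}/C_k = [(2k+2)! / ((k+1)! (k+2)!)] * [k! (k+1)! / (2k)!]
 = (2k+2)(2k+1) / ((k+1)(k+2)) = 2(2k+1) / (k+2).
For k = 44: 2(2*44 + 1) / (44 + 2) = 178/46 = 89/23.

89/23


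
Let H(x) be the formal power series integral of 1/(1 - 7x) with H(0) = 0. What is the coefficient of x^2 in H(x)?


1/(1 - 7x) = sum_{k>=0} 7^k x^k. Integrating termwise with H(0) = 0:
H(x) = sum_{k>=0} 7^k x^(k+1) / (k+1) = sum_{m>=1} 7^(m-1) x^m / m.
For m = 2: 7^1/2 = 7/2 = 7/2.

7/2


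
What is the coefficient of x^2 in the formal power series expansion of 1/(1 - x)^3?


The expansion 1/(1 - x)^r = sum_{k>=0} C(k + r - 1, r - 1) x^k follows from the multiset / negative-binomial theorem (or from repeated differentiation of the geometric series).
For r = 3 and k = 2:
C(4, 2) = 24 / (2 * 2) = 6.

6


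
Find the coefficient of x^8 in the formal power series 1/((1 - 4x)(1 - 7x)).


By partial fractions or Cauchy convolution:
The coefficient equals sum_{k=0}^{8} 4^k * 7^(8-k).
= 13363821

13363821


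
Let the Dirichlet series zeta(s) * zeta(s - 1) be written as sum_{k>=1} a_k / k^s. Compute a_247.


Convolution gives a_k = sum_{d | k} d * 1 = sum_{d | k} d = sigma(k), the sum of positive divisors of k.
For k = 247, the divisors are 1, 13, 19, 247, so
sigma(247) = 1 + 13 + 19 + 247 = 280.

280


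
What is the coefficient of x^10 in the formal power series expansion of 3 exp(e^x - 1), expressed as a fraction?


exp(e^x - 1) is the exponential generating function for the Bell numbers Bell_k: exp(e^x - 1) = sum_{k>=0} Bell_k x^k / k!.
So the coefficient of x^10 in 3 exp(e^x - 1) is 3 Bell_10 / 10!.
Computing: Bell_10 = 115975 and 10! = 3628800, giving
3 * 115975/3628800 = 4639/48384.

4639/48384


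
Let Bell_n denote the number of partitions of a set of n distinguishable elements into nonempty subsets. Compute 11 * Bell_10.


Bell_10 can be computed from the Bell triangle or from Dobinski's identity Bell_n = (1/e) * sum_{k>=0} k^n / k!.
Computing Bell_10 = 115975.
Then 11 * 115975 = 1275725.

1275725


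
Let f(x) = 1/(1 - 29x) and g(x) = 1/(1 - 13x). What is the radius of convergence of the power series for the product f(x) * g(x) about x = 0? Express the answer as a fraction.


The radius of 1/(1 - 29x) is 1/29 (nearest singularity at x = 1/29), and the radius of 1/(1 - 13x) is 1/13.
The product f(x)*g(x) = 1/((1 - 29x)(1 - 13x)) has singularities at both 1/29 and 1/13, so its radius of convergence is the distance to the nearest one:
min(1/29, 1/13) = 1/29.

1/29


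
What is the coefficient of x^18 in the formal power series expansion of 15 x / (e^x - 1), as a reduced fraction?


The exponential generating function for Bernoulli numbers is
x / (e^x - 1) = sum_{k>=0} B_k x^k / k!.
So the coefficient of x^18 in 15 x / (e^x - 1) is 15 B_18 / 18!.
Computing: B_18 = 43867/798, 18! = 6402373705728000, giving
15 * 43867/798 / 6402373705728000 = 43867/340606281144729600.

43867/340606281144729600


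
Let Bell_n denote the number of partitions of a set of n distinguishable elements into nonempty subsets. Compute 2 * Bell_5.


Bell_5 can be computed from the Bell triangle or from Dobinski's identity Bell_n = (1/e) * sum_{k>=0} k^n / k!.
Computing Bell_5 = 52.
Then 2 * 52 = 104.

104


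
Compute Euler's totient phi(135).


phi(n) counts integers in [1, n] coprime to n. Using the multiplicative formula phi(n) = n * prod_{p | n} (1 - 1/p):
135 = 3^3 * 5, so
phi(135) = 135 * (1 - 1/3) * (1 - 1/5) = 72.

72


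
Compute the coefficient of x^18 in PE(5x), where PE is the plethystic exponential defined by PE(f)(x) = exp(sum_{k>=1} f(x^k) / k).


With f(x) = 5x, the exponent is sum_{k>=1} 5 x^k / k = 5 * (-ln(1 - x)). Exponentiating:
PE(5x) = exp(-5 ln(1 - x)) = 1/(1 - x)^5.
By the negative binomial expansion, [x^n] 1/(1 - x)^5 = C(n + 4, 4).
For n = 18: C(22, 4) = 7315.

7315


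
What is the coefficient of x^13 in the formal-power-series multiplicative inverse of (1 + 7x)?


The inverse is 1/(1 + 7x). Apply the geometric identity 1/(1 - y) = sum_{k>=0} y^k with y = -7x:
1/(1 + 7x) = sum_{k>=0} (-7)^k x^k.
So the coefficient of x^13 is (-7)^13 = -96889010407.

-96889010407


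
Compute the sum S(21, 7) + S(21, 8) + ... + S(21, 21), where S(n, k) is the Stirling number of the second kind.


By definition, S(n, k) counts partitions of an n-set into exactly k nonempty blocks.
Computing row n = 21 for k = 7..21:
S(21, k): 82310957214948, 132511015347084, 123272476465204, 71187132291275, 26826851689001, 6833042030178, 1204909218331, 149304004500, 13087462580, 809944464, 34952799, 1023435, 19285, 210, 1
Sum = 444309621663295.

444309621663295


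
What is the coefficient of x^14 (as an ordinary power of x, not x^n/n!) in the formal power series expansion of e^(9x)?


The exponential series is e^y = sum_{k>=0} y^k / k!. Substituting y = 9x gives
e^(9x) = sum_{k>=0} 9^k x^k / k!.
So the coefficient of x^n is a^n/n! with a = 9, n = 14:
9^14 / 14! = 22876792454961/87178291200 = 94143178827/358758400

94143178827/358758400


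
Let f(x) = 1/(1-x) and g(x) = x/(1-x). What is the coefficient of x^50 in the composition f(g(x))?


First simplify the composition: f(g(x)) = 1/(1 - x/(1-x)) = (1-x)/((1-x) - x) = (1-x)/(1-2x).
Now extract the coefficient. Write (1-x)/(1-2x) = 1/(1-2x) - x/(1-2x).
The coefficient of x^n in 1/(1-2x) is 2^n, and in x/(1-2x) is 2^(n-1) (for n >= 1).
So the coefficient of x^50 is 2^50 - 2^49 = 1125899906842624 - 562949953421312 = 562949953421312.

562949953421312


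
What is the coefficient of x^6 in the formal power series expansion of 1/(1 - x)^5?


The expansion 1/(1 - x)^r = sum_{k>=0} C(k + r - 1, r - 1) x^k follows from the multiset / negative-binomial theorem (or from repeated differentiation of the geometric series).
For r = 5 and k = 6:
C(10, 4) = 3628800 / (24 * 720) = 210.

210


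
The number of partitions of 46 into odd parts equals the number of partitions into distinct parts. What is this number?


Computing partitions of 46 into odd parts (1, 3, 5, ...):
Using the generating function prod_{k>=0} 1/(1-x^(2k+1)),
the count is 2304

2304


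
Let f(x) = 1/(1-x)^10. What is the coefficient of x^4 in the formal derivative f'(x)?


Differentiate: d/dx [ 1/(1-x)^r ] = r / (1-x)^(r+1).
Here r = 10, so f'(x) = 10 / (1-x)^11.
The expansion of 1/(1-x)^(r+1) has coefficient of x^n equal to C(n+r, r).
So the coefficient of x^4 in f'(x) is
10 * C(14, 10) = 10 * 1001 = 10010

10010


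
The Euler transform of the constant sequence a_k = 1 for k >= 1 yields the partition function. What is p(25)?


The Euler transform converts the sequence a_k = 1 into the number of integer partitions.
Using the recurrence or dynamic programming:
p(25) = 1958

1958


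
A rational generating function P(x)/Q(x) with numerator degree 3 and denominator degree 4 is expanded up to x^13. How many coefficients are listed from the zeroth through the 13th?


Expanding up to x^13 gives the coefficients for x^0, x^1, ..., x^13.
That is 13 + 1 = 14 coefficients in total.

14


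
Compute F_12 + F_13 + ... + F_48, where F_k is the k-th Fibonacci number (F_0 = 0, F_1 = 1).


Use the identity sum_{k=0}^{N} F_k = F_{N+2} - 1 (which follows from F_{k+2} - F_{k+1} = F_k). Then
sum_{k=12}^{48} F_k = (F_{50} - 1) - (F_{13} - 1) = F_{50} - F_{13}.
Computing: F_{50} = 12586269025, F_{13} = 233, so
Sum = 12586269025 - 233 = 12586268792.

12586268792


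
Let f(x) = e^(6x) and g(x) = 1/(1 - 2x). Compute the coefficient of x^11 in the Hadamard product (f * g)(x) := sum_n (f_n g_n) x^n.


Expanding: f_k = 6^k/k! (from e^(6x)) and g_k = 2^k (from 1/(1 - 2x)). So the Hadamard coefficient (f * g)_k = 6^k 2^k / k! = (12)^k / k!.
For k = 11: 12^11/11! = 743008370688/39916800 = 35831808/1925.

35831808/1925


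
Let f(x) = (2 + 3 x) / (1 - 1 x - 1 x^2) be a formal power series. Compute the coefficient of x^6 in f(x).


Write f(x) = sum_{k>=0} a_k x^k. Multiplying both sides by 1 - 1 x - 1 x^2 gives
(1 - 1 x - 1 x^2) sum_{k>=0} a_k x^k = 2 + 3 x.
Matching coefficients:
 x^0: a_0 = 2
 x^1: a_1 - 1 a_0 = 3  =>  a_1 = 1*2 + 3 = 5
 x^k (k >= 2): a_k = 1 a_{k-1} + 1 a_{k-2}.
Iterating: a_2 = 7, a_3 = 12, a_4 = 19, a_5 = 31, a_6 = 50.
So the coefficient of x^6 is 50.

50


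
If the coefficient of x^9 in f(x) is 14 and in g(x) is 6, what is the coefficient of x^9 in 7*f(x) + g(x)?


Scalar multiplication scales coefficients: 7 * 14 = 98.
Then add the g coefficient: 98 + 6
= 104

104


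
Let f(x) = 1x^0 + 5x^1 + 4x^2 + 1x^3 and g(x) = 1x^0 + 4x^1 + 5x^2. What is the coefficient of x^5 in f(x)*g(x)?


Cauchy product at x^5:
1*5
= 5

5


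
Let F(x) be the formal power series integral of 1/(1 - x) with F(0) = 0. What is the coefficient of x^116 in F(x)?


1/(1 - x) = sum_{k>=0} x^k. Integrating termwise and using F(0) = 0 gives
F(x) = sum_{k>=0} x^(k+1) / (k+1) = sum_{m>=1} x^m / m = -ln(1 - x).
So the coefficient of x^116 is 1/116 = 1/116.

1/116


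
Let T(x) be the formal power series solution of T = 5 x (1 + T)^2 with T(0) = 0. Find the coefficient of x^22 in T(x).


Apply the Lagrange inversion formula: if T = 5 x * phi(T) with phi(t) = (1 + t)^2, then [x^n] T = 5^n * (1/n) [t^(n-1)] phi(t)^n = 5^n * (1/n) [t^(n-1)] (1 + t)^(2n) = 5^n * (1/n) C(2n, n-1).
Using the identity C(2n, n-1) = C(2n, n) * n / (n+1), the unscaled factor equals C(2n, n) / (n+1) = C_n, the n-th Catalan number.
For n = 22: C_22 = C(44, 22) / 23 = 2104098963720/23 = 91482563640.
With the 5^22 = 2384185791015625 factor, the coefficient is 2384185791015625 * 91482563640 = 218111428356170654296875000.

218111428356170654296875000


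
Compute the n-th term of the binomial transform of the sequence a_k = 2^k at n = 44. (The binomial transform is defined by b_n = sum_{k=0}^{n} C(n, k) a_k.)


With a_k = 2^k, b_n = sum_{k=0}^{n} C(n, k) 2^k = (1 + 2)^n by the binomial theorem.
For n = 44: (1 + 2)^44 = 3^44 = 984770902183611232881.

984770902183611232881


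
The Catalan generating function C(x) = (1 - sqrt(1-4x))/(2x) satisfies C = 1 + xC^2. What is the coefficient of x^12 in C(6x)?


Substituting x -> 6x scales the n-th coefficient by 6^n, so [x^12] C(6x) = 6^12 * C_12.
C_12 = C(2*12, 12)/(13) = 2704156/13 = 208012.
So 6^12 * 208012 = 2176782336 * 208012 = 452796847276032.

452796847276032


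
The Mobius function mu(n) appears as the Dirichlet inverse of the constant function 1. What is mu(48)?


48 has a squared prime factor, so mu(48) = 0.
Factorization reveals a repeated prime.

0


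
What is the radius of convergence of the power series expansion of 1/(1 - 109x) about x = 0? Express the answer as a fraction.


Expanding 1/(1 - 109x) = sum_{k>=0} 109^k x^k, the series converges when |109x| < 1, i.e., |x| < 1/109.
So the radius of convergence is 1/109 = 1/109.

1/109


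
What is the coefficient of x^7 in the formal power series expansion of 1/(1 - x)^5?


The negative binomial / multiset identity is
1/(1 - x)^r = sum_{k>=0} C(k + r - 1, r - 1) x^k.
Here r = 5 and k = 7, so the coefficient is
C(7 + 4, 4) = C(11, 4)
= 330

330


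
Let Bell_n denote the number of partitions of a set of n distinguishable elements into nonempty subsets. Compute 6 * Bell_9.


Bell_9 can be computed from the Bell triangle or from Dobinski's identity Bell_n = (1/e) * sum_{k>=0} k^n / k!.
Computing Bell_9 = 21147.
Then 6 * 21147 = 126882.

126882


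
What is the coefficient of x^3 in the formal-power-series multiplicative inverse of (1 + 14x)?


The inverse is 1/(1 + 14x). Apply the geometric identity 1/(1 - y) = sum_{k>=0} y^k with y = -14x:
1/(1 + 14x) = sum_{k>=0} (-14)^k x^k.
So the coefficient of x^3 is (-14)^3 = -2744.

-2744


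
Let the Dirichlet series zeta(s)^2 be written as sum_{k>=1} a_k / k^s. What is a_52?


The Dirichlet convolution of the constant function 1 with itself gives (1 * 1)(k) = sum_{d | k} 1 = d(k), the number of positive divisors of k.
Since zeta(s) = sum_{k>=1} 1/k^s, we have zeta(s)^2 = sum_{k>=1} d(k)/k^s, so a_k = d(k).
For k = 52: the divisors are 1, 2, 4, 13, 26, 52.
Count = 6.

6


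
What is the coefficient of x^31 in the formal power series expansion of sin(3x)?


The Maclaurin series is sin(t) = sum_{k>=0} (-1)^k t^(2k+1) / (2k+1)!, so substituting t = 3x, only odd powers of x are nonzero, with coefficient of x^(2k+1) equal to (-1)^k 3^(2k+1) / (2k+1)!.
Write 31 = 2*15 + 1, giving the coefficient (-1)^15 * 3^31 / 31! = -617673396283947/8222838654177922817725562880000000 = -129140163/1719191291889603051520000000.

-129140163/1719191291889603051520000000


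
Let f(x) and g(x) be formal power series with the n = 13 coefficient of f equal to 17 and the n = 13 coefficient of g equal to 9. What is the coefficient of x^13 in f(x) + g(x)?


Addition of formal power series is termwise.
The coefficient of x^13 in f + g = 17 + 9
= 26

26


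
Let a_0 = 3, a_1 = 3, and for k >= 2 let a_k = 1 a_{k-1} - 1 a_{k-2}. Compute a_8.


Iterating the recurrence forward:
a_0 = 3
a_1 = 3
a_2 = 1*3 - 1*3 = 0
a_3 = 1*0 - 1*3 = -3
a_4 = 1*-3 - 1*0 = -3
a_5 = 1*-3 - 1*-3 = 0
a_6 = 1*0 - 1*-3 = 3
a_7 = 1*3 - 1*0 = 3
a_8 = 1*3 - 1*3 = 0
So a_8 = 0.

0


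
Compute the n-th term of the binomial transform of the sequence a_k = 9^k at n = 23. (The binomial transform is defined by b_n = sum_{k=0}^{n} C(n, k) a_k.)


With a_k = 9^k, b_n = sum_{k=0}^{n} C(n, k) 9^k = (1 + 9)^n by the binomial theorem.
For n = 23: (1 + 9)^23 = 10^23 = 100000000000000000000000.

100000000000000000000000


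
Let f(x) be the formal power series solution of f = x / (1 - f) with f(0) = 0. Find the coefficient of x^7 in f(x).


Apply Lagrange inversion: f = x * phi(f) with phi(t) = 1/(1 - t), so
[x^n] f = (1/n) [t^(n-1)] phi(t)^n = (1/n) [t^(n-1)] (1 - t)^(-n) = (1/n) C(2n - 2, n - 1) = C_{n-1}.
For n = 7: C_6 = C(12, 6) / 7 = 924/7 = 132 = 132.

132


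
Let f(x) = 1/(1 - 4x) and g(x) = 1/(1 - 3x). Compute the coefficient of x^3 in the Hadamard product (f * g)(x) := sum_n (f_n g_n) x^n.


f has coefficients f_k = 4^k and g has coefficients g_k = 3^k, so the Hadamard product has coefficient (f*g)_k = 4^k * 3^k = 12^k.
For k = 3: 12^3 = 1728.

1728


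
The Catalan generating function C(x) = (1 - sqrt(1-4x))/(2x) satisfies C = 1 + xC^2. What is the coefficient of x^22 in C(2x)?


Substituting x -> 2x scales the n-th coefficient by 2^n, so [x^22] C(2x) = 2^22 * C_22.
C_22 = C(2*22, 22)/(23) = 2104098963720/23 = 91482563640.
So 2^22 * 91482563640 = 4194304 * 91482563640 = 383705682605506560.

383705682605506560


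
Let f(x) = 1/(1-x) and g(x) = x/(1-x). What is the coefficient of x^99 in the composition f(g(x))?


First simplify the composition: f(g(x)) = 1/(1 - x/(1-x)) = (1-x)/((1-x) - x) = (1-x)/(1-2x).
Now extract the coefficient. Write (1-x)/(1-2x) = 1/(1-2x) - x/(1-2x).
The coefficient of x^n in 1/(1-2x) is 2^n, and in x/(1-2x) is 2^(n-1) (for n >= 1).
So the coefficient of x^99 is 2^99 - 2^98 = 633825300114114700748351602688 - 316912650057057350374175801344 = 316912650057057350374175801344.

316912650057057350374175801344


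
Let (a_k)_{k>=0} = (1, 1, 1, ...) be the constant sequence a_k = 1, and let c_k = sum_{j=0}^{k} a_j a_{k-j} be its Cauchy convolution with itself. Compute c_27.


Since a_j = 1 for all j >= 0, the convolution sum becomes
c_k = sum_{j=0}^{k} 1 * 1 = 1 * (k + 1).
Equivalently, the generating function of (a_k) is 1/(1 - x) and its square is 1/(1 - x)^2 = sum_{k>=0} 1(k + 1) x^k.
For k = 27: 1 * 28 = 28.

28


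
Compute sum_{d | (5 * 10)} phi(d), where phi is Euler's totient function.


First, 5 * 10 = 50. One classical identity is sum_{d | n} phi(d) = n (each k in [1, n] has a unique gcd with n, and among the k's with gcd(k, n) = n/d there are phi(d) of them). So the sum equals 50. We also verify directly:
Divisors of 50: 1, 2, 5, 10, 25, 50.
phi values: 1, 1, 4, 4, 20, 20.
Sum = 50.

50


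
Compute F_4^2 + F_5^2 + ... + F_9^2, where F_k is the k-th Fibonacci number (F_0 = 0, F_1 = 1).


There is a standard identity sum_{k=0}^{N} F_k^2 = F_N * F_{N+1} (proved inductively from the telescoping relation F_k^2 = F_k F_{k+1} - F_{k-1} F_k). Then
sum_{k=4}^{9} F_k^2 = F_9 F_10 - F_3 F_4.
Computing: F_9 = 34, F_10 = 55, F_3 = 2, F_4 = 3.
Sum = 34 * 55 - 2 * 3 = 1864.

1864


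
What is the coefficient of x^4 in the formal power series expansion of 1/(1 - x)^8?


The negative binomial / multiset identity is
1/(1 - x)^r = sum_{k>=0} C(k + r - 1, r - 1) x^k.
Here r = 8 and k = 4, so the coefficient is
C(4 + 7, 7) = C(11, 7)
= 330

330


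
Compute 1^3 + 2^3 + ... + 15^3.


This power sum has a closed form given by Faulhaber's formula
sum_{k=1}^{m} k^p = (1 / (p + 1)) * sum_{j=0}^{p} C(p + 1, j) B_j m^(p + 1 - j),
but for small m direct computation is fastest:
1 + 8 + 27 + 64 + 125 + 216 + 343 + 512 + 729 + 1000 + 1331 + 1728 + 2197 + 2744 + 3375 = 14400.

14400


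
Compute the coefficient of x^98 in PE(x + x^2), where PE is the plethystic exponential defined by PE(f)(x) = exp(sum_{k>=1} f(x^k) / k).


With f(x) = x + x^2, the exponent is sum_{k>=1} (x^k + x^(2k)) / k = -ln(1 - x) - ln(1 - x^2). Exponentiating:
PE(x + x^2) = 1 / ((1 - x)(1 - x^2)).
This is the generating function for partitions of n into parts of size 1 or 2. The number of 2's can be any j in 0..49, and the rest are 1's, so
[x^98] = floor(98/2) + 1 = 50.

50


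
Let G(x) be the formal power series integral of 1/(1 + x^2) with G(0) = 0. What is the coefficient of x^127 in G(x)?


1/(1 + x^2) = sum_{j>=0} (-1)^j x^(2j). Integrating termwise with G(0) = 0:
G(x) = sum_{j>=0} (-1)^j x^(2j+1) / (2j+1) = arctan(x).
Only odd powers are nonzero. For x^127 write 127 = 2*63 + 1, giving
(-1)^63 / 127 = -1/127 = -1/127.

-1/127


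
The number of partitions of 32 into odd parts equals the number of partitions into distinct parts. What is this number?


Computing partitions of 32 into odd parts (1, 3, 5, ...):
Using the generating function prod_{k>=0} 1/(1-x^(2k+1)),
the count is 390

390


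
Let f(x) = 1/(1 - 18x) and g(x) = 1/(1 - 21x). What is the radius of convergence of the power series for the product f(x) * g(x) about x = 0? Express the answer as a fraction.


The radius of 1/(1 - 18x) is 1/18 (nearest singularity at x = 1/18), and the radius of 1/(1 - 21x) is 1/21.
The product f(x)*g(x) = 1/((1 - 18x)(1 - 21x)) has singularities at both 1/18 and 1/21, so its radius of convergence is the distance to the nearest one:
min(1/18, 1/21) = 1/21.

1/21


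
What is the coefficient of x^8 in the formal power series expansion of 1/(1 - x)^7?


The expansion 1/(1 - x)^r = sum_{k>=0} C(k + r - 1, r - 1) x^k follows from the multiset / negative-binomial theorem (or from repeated differentiation of the geometric series).
For r = 7 and k = 8:
C(14, 6) = 87178291200 / (720 * 40320) = 3003.

3003
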